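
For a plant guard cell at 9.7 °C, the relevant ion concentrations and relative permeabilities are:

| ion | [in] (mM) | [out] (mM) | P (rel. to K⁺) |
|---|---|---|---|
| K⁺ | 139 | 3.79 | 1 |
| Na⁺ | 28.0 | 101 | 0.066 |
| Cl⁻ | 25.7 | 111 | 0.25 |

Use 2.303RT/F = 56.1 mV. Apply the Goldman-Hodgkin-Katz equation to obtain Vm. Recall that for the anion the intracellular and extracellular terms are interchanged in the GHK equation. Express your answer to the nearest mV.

-56 mV

Vm = 56.1 · log₁₀[(Σ P·[cation]ₒ + Σ P·[anion]ᵢ) / (Σ P·[cation]ᵢ + Σ P·[anion]ₒ)]
Numerator = 1×3.79 + 0.066×101 + 0.25×25.7 = 16.88
Denominator = 1×139 + 0.066×28.0 + 0.25×111 = 168.6
Vm = 56.1 · log₁₀(0.10013) = 56.1 × (-0.9995) = -56.07 mV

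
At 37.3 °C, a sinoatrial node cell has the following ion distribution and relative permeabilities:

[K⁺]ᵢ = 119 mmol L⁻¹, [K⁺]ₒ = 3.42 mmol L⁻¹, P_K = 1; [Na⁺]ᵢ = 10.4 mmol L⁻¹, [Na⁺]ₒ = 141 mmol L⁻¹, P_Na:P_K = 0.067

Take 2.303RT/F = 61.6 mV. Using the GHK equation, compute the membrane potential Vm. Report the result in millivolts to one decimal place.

Vm = 61.6 · log₁₀[(Σ P·[cation]ₒ + Σ P·[anion]ᵢ) / (Σ P·[cation]ᵢ + Σ P·[anion]ₒ)]
Numerator = 1×3.42 + 0.067×141 = 12.87
Denominator = 1×119 + 0.067×10.4 = 119.7
Vm = 61.6 · log₁₀(0.1075) = 61.6 × (-0.9686) = -59.67 mV

-59.7 mV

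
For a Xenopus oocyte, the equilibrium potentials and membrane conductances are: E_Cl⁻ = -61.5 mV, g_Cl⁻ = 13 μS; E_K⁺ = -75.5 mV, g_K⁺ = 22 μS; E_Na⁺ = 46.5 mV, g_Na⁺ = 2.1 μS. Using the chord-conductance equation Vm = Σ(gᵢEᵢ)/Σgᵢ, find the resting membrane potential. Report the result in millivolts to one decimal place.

-63.7 mV

Σ gᵢEᵢ = 13·(-61.5) + 22·(-75.5) + 2.1·(46.5) = -2362.85
Σ gᵢ = 13 + 22 + 2.1 = 37.1
Vm = -2362.85 / 37.1 = -63.69 mV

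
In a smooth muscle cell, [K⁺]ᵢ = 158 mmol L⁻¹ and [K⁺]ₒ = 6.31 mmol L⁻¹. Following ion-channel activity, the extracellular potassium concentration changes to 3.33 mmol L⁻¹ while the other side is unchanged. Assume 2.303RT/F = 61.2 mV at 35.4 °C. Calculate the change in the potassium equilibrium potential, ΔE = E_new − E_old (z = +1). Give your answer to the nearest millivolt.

-17 mV

E_old = (61.2/1)·log₁₀(6.31/158) = -85.60 mV
E_new = (61.2/1)·log₁₀(3.33/158) = -102.58 mV
ΔE = -102.58 − (-85.60) = -16.99 mV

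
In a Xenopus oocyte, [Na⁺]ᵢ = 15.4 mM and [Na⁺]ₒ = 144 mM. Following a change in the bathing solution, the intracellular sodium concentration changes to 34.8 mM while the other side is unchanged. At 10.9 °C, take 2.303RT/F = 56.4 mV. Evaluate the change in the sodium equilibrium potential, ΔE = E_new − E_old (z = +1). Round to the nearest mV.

E_old = (56.4/1)·log₁₀(144/15.4) = 54.76 mV
E_new = (56.4/1)·log₁₀(144/34.8) = 34.79 mV
ΔE = 34.79 − (54.76) = -19.97 mV

-20 mV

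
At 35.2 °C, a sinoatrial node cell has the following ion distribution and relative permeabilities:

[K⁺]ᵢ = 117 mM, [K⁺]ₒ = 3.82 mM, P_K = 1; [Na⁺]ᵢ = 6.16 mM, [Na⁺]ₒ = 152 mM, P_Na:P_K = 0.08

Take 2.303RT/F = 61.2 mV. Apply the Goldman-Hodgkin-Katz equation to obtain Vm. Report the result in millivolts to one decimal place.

-53.0 mV

Vm = 61.2 · log₁₀[(Σ P·[cation]ₒ + Σ P·[anion]ᵢ) / (Σ P·[cation]ᵢ + Σ P·[anion]ₒ)]
Numerator = 1×3.82 + 0.08×152 = 15.98
Denominator = 1×117 + 0.08×6.16 = 117.5
Vm = 61.2 · log₁₀(0.13601) = 61.2 × (-0.8664) = -53.03 mV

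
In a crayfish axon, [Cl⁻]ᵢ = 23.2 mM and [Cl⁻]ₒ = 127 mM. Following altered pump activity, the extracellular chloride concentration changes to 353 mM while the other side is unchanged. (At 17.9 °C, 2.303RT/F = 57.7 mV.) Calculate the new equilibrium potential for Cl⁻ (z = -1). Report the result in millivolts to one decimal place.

After the shift: [Cl⁻]_out = 353, [Cl⁻]_in = 23.2 mM.
E_new = (57.7/-1)·log₁₀(353/23.2) = -57.70 · (1.1823) = -68.22 mV

-68.2 mV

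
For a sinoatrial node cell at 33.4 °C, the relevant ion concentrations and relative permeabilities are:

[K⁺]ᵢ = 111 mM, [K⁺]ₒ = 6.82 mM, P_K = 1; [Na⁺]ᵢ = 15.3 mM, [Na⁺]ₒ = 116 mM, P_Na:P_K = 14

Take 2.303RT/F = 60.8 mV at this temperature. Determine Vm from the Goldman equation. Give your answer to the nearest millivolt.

43 mV

Vm = 60.8 · log₁₀[(Σ P·[cation]ₒ + Σ P·[anion]ᵢ) / (Σ P·[cation]ᵢ + Σ P·[anion]ₒ)]
Numerator = 1×6.82 + 14×116 = 1631
Denominator = 1×111 + 14×15.3 = 325.2
Vm = 60.8 · log₁₀(5.0148) = 60.8 × (0.7003) = 42.58 mV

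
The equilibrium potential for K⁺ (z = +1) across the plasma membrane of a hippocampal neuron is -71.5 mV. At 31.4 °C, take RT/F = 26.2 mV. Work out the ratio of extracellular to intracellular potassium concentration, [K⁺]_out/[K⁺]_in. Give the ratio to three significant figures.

0.0653

ln([out]/[in]) = E·z/(26.2) = -71.5 × 1 / 26.2 = -2.7290
[out]/[in] = e^(-2.7290) = 0.06528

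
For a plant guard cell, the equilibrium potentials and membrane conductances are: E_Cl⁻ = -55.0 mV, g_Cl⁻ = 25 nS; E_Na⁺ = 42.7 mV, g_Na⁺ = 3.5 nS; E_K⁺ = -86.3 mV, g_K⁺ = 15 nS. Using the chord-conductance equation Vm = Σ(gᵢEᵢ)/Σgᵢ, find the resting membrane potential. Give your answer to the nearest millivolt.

-58 mV

Σ gᵢEᵢ = 25·(-55.0) + 3.5·(42.7) + 15·(-86.3) = -2520.05
Σ gᵢ = 25 + 3.5 + 15 = 43.5
Vm = -2520.05 / 43.5 = -57.93 mV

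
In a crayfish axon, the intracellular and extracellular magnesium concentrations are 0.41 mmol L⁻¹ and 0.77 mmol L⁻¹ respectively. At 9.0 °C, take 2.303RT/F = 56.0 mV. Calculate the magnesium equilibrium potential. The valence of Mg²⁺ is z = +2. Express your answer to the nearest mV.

8 mV

E = (56.0/z) · log₁₀([Mg²⁺]_out/[Mg²⁺]_in) with z = +2.
= (56.0/2) · log₁₀(0.77/0.41) = 28.00 · log₁₀(1.878)
= 28.00 · (0.2737) = 7.66 mV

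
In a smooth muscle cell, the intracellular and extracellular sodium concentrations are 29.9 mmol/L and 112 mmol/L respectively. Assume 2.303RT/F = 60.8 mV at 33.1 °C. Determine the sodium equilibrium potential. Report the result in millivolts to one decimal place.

34.9 mV

E = (60.8/z) · log₁₀([Na⁺]_out/[Na⁺]_in) with z = +1.
= (60.8/1) · log₁₀(112/29.9) = 60.80 · log₁₀(3.746)
= 60.80 · (0.5735) = 34.87 mV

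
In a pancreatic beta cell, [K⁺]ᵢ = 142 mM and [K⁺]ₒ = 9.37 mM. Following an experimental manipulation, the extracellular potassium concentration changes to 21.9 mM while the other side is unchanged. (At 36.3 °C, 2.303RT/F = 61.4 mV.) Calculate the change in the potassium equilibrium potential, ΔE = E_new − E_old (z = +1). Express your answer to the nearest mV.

23 mV

E_old = (61.4/1)·log₁₀(9.37/142) = -72.49 mV
E_new = (61.4/1)·log₁₀(21.9/142) = -49.85 mV
ΔE = -49.85 − (-72.49) = 22.64 mV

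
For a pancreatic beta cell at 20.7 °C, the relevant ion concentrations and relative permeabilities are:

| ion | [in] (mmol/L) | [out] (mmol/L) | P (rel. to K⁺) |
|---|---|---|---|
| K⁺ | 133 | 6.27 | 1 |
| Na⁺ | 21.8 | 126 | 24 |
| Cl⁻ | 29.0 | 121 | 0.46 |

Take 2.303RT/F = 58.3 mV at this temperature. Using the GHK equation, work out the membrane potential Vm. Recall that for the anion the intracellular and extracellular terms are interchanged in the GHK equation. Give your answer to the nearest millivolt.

Vm = 58.3 · log₁₀[(Σ P·[cation]ₒ + Σ P·[anion]ᵢ) / (Σ P·[cation]ᵢ + Σ P·[anion]ₒ)]
Numerator = 1×6.27 + 24×126 + 0.46×29.0 = 3044
Denominator = 1×133 + 24×21.8 + 0.46×121 = 711.9
Vm = 58.3 · log₁₀(4.2756) = 58.3 × (0.6310) = 36.79 mV

37 mV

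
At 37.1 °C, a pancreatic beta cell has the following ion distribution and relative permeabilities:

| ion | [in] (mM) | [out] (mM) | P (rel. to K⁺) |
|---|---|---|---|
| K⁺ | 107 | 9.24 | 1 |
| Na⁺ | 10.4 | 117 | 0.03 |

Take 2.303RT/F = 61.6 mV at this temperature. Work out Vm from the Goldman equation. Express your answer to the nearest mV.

-57 mV

Vm = 61.6 · log₁₀[(Σ P·[cation]ₒ + Σ P·[anion]ᵢ) / (Σ P·[cation]ᵢ + Σ P·[anion]ₒ)]
Numerator = 1×9.24 + 0.03×117 = 12.75
Denominator = 1×107 + 0.03×10.4 = 107.3
Vm = 61.6 · log₁₀(0.11881) = 61.6 × (-0.9251) = -56.99 mV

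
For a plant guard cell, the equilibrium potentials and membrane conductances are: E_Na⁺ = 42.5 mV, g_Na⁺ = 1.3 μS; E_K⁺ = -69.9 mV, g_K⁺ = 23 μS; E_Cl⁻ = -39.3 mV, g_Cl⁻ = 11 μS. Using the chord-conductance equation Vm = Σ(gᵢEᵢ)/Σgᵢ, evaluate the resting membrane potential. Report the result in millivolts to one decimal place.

-56.2 mV

Σ gᵢEᵢ = 1.3·(42.5) + 23·(-69.9) + 11·(-39.3) = -1984.75
Σ gᵢ = 1.3 + 23 + 11 = 35.3
Vm = -1984.75 / 35.3 = -56.23 mV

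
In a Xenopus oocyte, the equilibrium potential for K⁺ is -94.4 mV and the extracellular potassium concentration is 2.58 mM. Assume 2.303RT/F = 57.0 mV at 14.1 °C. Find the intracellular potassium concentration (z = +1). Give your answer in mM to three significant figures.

Nernst: E = (57.0/1) · log₁₀([out]/[in]), so log₁₀([out]/[in]) = -94.4 × 1 / 57.0 = -1.6561.
[out]/[in] = 10^(-1.6561) = 0.02207.
[in] = 2.58 / 0.02207 = 116.9 mM.

117 mM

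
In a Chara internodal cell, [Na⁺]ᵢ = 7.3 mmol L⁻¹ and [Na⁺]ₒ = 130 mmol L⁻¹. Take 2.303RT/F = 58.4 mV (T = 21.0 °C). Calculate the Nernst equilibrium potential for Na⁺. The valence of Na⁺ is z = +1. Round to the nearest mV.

E = (58.4/z) · log₁₀([Na⁺]_out/[Na⁺]_in) with z = +1.
= (58.4/1) · log₁₀(130/7.3) = 58.40 · log₁₀(17.81)
= 58.40 · (1.2506) = 73.04 mV

73 mV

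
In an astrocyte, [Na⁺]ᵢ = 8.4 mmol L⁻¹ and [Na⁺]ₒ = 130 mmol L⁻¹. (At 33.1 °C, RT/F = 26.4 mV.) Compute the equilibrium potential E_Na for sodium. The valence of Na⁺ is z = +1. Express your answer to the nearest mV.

E = (26.4/z) · ln([Na⁺]_out/[Na⁺]_in) with z = +1.
= (26.4/1) · ln(130/8.4) = 26.40 · ln(15.48)
= 26.40 · (2.7393) = 72.32 mV

72 mV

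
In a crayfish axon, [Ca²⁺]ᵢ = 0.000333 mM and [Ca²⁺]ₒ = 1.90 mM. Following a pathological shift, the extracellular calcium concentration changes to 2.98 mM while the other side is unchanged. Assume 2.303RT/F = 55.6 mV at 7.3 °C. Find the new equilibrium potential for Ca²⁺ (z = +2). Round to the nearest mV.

After the shift: [Ca²⁺]_out = 2.98, [Ca²⁺]_in = 0.000333 mM.
E_new = (55.6/2)·log₁₀(2.98/0.000333) = 27.80 · (3.9518) = 109.86 mV

110 mV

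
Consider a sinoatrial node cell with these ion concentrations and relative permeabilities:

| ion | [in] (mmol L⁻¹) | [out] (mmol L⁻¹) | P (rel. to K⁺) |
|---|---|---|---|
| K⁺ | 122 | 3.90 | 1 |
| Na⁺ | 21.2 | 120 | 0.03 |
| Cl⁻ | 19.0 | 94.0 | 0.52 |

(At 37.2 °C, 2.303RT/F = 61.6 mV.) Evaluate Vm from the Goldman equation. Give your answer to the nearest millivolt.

-61 mV

Vm = 61.6 · log₁₀[(Σ P·[cation]ₒ + Σ P·[anion]ᵢ) / (Σ P·[cation]ᵢ + Σ P·[anion]ₒ)]
Numerator = 1×3.90 + 0.03×120 + 0.52×19.0 = 17.38
Denominator = 1×122 + 0.03×21.2 + 0.52×94.0 = 171.5
Vm = 61.6 · log₁₀(0.10133) = 61.6 × (-0.9943) = -61.25 mV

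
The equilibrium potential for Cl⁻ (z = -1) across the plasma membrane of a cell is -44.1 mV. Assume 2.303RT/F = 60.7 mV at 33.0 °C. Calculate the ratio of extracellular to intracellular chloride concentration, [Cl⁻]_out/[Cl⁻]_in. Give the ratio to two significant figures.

log₁₀([out]/[in]) = E·z/(60.7) = -44.1 × -1 / 60.7 = 0.7265
[out]/[in] = 10^(0.7265) = 5.328

5.3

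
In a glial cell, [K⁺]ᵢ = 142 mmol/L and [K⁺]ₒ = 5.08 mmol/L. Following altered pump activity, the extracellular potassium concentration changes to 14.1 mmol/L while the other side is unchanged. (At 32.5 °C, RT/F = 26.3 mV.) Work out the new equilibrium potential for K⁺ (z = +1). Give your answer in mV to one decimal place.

After the shift: [K⁺]_out = 14.1, [K⁺]_in = 142 mmol/L.
E_new = (26.3/1)·ln(14.1/142) = 26.30 · (-2.3097) = -60.74 mV

-60.7 mV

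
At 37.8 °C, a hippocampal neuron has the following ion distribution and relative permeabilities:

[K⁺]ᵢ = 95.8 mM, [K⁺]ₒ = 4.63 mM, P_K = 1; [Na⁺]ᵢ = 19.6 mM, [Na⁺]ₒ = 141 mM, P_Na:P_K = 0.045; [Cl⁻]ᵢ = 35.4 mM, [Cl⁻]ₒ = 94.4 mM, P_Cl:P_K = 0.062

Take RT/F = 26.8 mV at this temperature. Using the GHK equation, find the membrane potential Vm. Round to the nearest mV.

Vm = 26.8 · ln[(Σ P·[cation]ₒ + Σ P·[anion]ᵢ) / (Σ P·[cation]ᵢ + Σ P·[anion]ₒ)]
Numerator = 1×4.63 + 0.045×141 + 0.062×35.4 = 13.17
Denominator = 1×95.8 + 0.045×19.6 + 0.062×94.4 = 102.5
Vm = 26.8 · ln(0.12844) = 26.8 × (-2.0523) = -55.00 mV

-55 mV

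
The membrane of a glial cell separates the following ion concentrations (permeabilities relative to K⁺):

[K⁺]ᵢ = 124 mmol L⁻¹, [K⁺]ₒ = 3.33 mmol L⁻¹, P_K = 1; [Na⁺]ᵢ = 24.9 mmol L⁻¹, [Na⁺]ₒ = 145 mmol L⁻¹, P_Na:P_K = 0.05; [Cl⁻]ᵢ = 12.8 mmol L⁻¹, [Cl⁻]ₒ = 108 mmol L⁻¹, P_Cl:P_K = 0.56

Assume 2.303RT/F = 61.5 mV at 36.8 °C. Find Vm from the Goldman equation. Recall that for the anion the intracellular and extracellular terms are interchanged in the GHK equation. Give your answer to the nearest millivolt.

Vm = 61.5 · log₁₀[(Σ P·[cation]ₒ + Σ P·[anion]ᵢ) / (Σ P·[cation]ᵢ + Σ P·[anion]ₒ)]
Numerator = 1×3.33 + 0.05×145 + 0.56×12.8 = 17.75
Denominator = 1×124 + 0.05×24.9 + 0.56×108 = 185.7
Vm = 61.5 · log₁₀(0.095561) = 61.5 × (-1.0197) = -62.71 mV

-63 mV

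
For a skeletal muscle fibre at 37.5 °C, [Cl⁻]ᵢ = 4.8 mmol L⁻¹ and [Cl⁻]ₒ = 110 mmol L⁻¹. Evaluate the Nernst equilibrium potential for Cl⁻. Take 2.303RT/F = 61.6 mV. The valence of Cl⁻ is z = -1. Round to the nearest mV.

E = (61.6/z) · log₁₀([Cl⁻]_out/[Cl⁻]_in) with z = -1.
For an anion, dividing by z = -1 reverses the sign.
= (61.6/-1) · log₁₀(110/4.8) = -61.60 · log₁₀(22.92)
= -61.60 · (1.3602) = -83.79 mV

-84 mV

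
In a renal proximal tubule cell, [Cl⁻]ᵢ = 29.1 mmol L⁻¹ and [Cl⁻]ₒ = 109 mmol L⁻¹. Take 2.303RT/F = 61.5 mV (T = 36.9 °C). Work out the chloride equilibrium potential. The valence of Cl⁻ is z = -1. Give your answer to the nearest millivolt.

E = (61.5/z) · log₁₀([Cl⁻]_out/[Cl⁻]_in) with z = -1.
For an anion, dividing by z = -1 reverses the sign.
= (61.5/-1) · log₁₀(109/29.1) = -61.50 · log₁₀(3.746)
= -61.50 · (0.5735) = -35.27 mV

-35 mV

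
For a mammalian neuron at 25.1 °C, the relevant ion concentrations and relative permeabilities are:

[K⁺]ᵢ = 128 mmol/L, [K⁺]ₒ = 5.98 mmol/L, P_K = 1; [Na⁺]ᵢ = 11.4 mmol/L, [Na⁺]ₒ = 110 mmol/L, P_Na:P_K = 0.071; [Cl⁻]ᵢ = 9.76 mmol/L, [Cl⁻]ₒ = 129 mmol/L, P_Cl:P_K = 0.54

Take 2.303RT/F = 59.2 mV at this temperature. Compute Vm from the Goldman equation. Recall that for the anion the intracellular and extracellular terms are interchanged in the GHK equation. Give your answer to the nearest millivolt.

-60 mV

Vm = 59.2 · log₁₀[(Σ P·[cation]ₒ + Σ P·[anion]ᵢ) / (Σ P·[cation]ᵢ + Σ P·[anion]ₒ)]
Numerator = 1×5.98 + 0.071×110 + 0.54×9.76 = 19.06
Denominator = 1×128 + 0.071×11.4 + 0.54×129 = 198.5
Vm = 59.2 · log₁₀(0.096037) = 59.2 × (-1.0176) = -60.24 mV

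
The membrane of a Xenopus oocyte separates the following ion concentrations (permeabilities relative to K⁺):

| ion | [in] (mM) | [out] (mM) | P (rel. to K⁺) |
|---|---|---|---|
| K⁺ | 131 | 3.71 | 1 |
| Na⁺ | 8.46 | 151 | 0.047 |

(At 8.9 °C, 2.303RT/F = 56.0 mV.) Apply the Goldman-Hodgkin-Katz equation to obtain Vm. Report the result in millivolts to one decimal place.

Vm = 56.0 · log₁₀[(Σ P·[cation]ₒ + Σ P·[anion]ᵢ) / (Σ P·[cation]ᵢ + Σ P·[anion]ₒ)]
Numerator = 1×3.71 + 0.047×151 = 10.81
Denominator = 1×131 + 0.047×8.46 = 131.4
Vm = 56.0 · log₁₀(0.082247) = 56.0 × (-1.0849) = -60.75 mV

-60.8 mV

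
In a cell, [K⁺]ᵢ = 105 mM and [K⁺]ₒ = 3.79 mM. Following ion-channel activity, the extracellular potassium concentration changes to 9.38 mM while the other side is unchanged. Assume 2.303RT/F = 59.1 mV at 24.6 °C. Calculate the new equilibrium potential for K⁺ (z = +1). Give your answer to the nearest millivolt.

-62 mV

After the shift: [K⁺]_out = 9.38, [K⁺]_in = 105 mM.
E_new = (59.1/1)·log₁₀(9.38/105) = 59.10 · (-1.0490) = -62.00 mV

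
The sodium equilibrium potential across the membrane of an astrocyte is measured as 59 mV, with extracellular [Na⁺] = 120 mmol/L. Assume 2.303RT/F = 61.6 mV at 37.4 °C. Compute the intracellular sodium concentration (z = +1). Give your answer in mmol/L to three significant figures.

13.2 mmol/L

Nernst: E = (61.6/1) · log₁₀([out]/[in]), so log₁₀([out]/[in]) = 59.0 × 1 / 61.6 = 0.9578.
[out]/[in] = 10^(0.9578) = 9.074.
[in] = 120 / 9.074 = 13.22 mmol/L.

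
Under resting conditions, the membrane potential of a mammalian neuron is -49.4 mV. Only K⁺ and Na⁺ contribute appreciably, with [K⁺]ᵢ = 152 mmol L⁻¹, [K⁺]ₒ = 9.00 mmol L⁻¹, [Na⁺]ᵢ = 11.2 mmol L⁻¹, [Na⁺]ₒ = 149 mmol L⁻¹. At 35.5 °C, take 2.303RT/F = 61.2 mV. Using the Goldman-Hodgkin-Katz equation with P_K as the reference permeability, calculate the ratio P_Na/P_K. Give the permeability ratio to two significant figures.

Let α = P_Na/P_K. GHK: Vm = 61.2·log₁₀[(Kₒ + α·Naₒ)/(Kᵢ + α·Naᵢ)].
10^(Vm/61.2) = 10^(-49.4/61.2) = 0.15589
So 0.15589·(Kᵢ + α·Naᵢ) = Kₒ + α·Naₒ → α = (0.15589·152.0 − 9.0) / (149.0 − 0.15589·11.2)
α = (23.69 − 9.0) / (149.0 − 1.746) = 14.69/147.3 = 0.09979

0.10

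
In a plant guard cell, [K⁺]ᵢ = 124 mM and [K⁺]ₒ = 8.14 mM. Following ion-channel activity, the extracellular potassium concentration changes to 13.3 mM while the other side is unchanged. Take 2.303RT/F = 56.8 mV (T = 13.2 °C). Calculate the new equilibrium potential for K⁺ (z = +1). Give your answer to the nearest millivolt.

After the shift: [K⁺]_out = 13.3, [K⁺]_in = 124 mM.
E_new = (56.8/1)·log₁₀(13.3/124) = 56.80 · (-0.9696) = -55.07 mV

-55 mV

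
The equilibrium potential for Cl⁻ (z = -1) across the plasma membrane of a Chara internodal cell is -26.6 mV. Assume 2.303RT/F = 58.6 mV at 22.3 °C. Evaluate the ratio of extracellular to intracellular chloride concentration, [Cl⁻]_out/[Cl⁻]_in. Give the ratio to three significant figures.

log₁₀([out]/[in]) = E·z/(58.6) = -26.6 × -1 / 58.6 = 0.4539
[out]/[in] = 10^(0.4539) = 2.844

2.84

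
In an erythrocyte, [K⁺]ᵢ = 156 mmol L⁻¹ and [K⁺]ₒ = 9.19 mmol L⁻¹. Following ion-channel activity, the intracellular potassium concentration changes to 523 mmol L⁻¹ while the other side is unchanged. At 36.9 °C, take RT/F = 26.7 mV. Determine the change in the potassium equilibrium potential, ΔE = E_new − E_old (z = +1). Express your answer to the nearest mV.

E_old = (26.7/1)·ln(9.19/156) = -75.61 mV
E_new = (26.7/1)·ln(9.19/523) = -107.91 mV
ΔE = -107.91 − (-75.61) = -32.30 mV

-32 mV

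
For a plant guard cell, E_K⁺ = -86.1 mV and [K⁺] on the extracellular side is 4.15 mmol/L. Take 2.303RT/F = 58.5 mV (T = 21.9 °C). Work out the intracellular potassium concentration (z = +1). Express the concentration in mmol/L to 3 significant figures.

Nernst: E = (58.5/1) · log₁₀([out]/[in]), so log₁₀([out]/[in]) = -86.1 × 1 / 58.5 = -1.4718.
[out]/[in] = 10^(-1.4718) = 0.03374.
[in] = 4.15 / 0.03374 = 123 mmol/L.

123 mmol/L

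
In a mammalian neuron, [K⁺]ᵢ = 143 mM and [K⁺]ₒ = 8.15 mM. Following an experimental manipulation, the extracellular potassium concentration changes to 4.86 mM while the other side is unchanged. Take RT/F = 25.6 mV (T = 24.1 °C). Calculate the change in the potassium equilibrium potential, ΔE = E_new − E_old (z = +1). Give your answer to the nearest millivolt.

-13 mV

E_old = (25.6/1)·ln(8.15/143) = -73.34 mV
E_new = (25.6/1)·ln(4.86/143) = -86.57 mV
ΔE = -86.57 − (-73.34) = -13.23 mV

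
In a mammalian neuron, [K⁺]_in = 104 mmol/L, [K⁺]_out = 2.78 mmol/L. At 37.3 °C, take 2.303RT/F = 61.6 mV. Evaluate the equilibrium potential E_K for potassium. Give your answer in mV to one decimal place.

E = (61.6/z) · log₁₀([K⁺]_out/[K⁺]_in) with z = +1.
= (61.6/1) · log₁₀(2.78/104) = 61.60 · log₁₀(0.02673)
= 61.60 · (-1.5730) = -96.90 mV

-96.9 mV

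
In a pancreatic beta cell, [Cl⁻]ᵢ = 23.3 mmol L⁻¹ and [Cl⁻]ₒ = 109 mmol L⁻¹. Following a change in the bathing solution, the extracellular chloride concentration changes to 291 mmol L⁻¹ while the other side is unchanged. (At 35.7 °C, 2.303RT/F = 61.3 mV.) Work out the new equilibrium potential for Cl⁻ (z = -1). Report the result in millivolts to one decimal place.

After the shift: [Cl⁻]_out = 291, [Cl⁻]_in = 23.3 mmol L⁻¹.
E_new = (61.3/-1)·log₁₀(291/23.3) = -61.30 · (1.0965) = -67.22 mV

-67.2 mV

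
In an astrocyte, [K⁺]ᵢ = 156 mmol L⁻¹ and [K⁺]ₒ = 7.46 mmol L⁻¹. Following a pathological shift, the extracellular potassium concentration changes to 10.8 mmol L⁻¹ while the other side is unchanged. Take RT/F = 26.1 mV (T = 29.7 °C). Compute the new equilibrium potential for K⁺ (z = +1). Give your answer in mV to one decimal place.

-69.7 mV

After the shift: [K⁺]_out = 10.8, [K⁺]_in = 156 mmol L⁻¹.
E_new = (26.1/1)·ln(10.8/156) = 26.10 · (-2.6703) = -69.70 mV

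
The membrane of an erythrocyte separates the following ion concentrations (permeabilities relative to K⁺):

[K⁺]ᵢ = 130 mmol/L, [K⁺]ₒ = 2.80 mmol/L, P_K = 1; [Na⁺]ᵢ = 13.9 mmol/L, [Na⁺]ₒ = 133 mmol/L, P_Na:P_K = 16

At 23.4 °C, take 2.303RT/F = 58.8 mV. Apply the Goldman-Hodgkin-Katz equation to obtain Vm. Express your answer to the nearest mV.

46 mV

Vm = 58.8 · log₁₀[(Σ P·[cation]ₒ + Σ P·[anion]ᵢ) / (Σ P·[cation]ᵢ + Σ P·[anion]ₒ)]
Numerator = 1×2.80 + 16×133 = 2131
Denominator = 1×130 + 16×13.9 = 352.4
Vm = 58.8 · log₁₀(6.0465) = 58.8 × (0.7815) = 45.95 mV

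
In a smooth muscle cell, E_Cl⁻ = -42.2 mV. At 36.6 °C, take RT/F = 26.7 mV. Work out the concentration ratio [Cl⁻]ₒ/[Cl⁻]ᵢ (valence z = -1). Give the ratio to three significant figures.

4.86

ln([out]/[in]) = E·z/(26.7) = -42.2 × -1 / 26.7 = 1.5805
[out]/[in] = e^(1.5805) = 4.858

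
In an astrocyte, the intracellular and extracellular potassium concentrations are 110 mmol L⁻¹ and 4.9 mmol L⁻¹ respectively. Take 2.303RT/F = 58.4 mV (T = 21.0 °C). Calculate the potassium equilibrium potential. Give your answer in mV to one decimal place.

-78.9 mV

E = (58.4/z) · log₁₀([K⁺]_out/[K⁺]_in) with z = +1.
= (58.4/1) · log₁₀(4.9/110) = 58.40 · log₁₀(0.04455)
= 58.40 · (-1.3512) = -78.91 mV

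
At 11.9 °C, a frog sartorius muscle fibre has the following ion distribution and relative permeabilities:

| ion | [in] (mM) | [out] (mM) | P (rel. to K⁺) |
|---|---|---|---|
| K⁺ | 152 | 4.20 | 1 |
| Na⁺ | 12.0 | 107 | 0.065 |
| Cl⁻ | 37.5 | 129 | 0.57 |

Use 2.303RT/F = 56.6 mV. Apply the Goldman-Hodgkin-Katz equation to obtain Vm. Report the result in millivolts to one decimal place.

Vm = 56.6 · log₁₀[(Σ P·[cation]ₒ + Σ P·[anion]ᵢ) / (Σ P·[cation]ᵢ + Σ P·[anion]ₒ)]
Numerator = 1×4.20 + 0.065×107 + 0.57×37.5 = 32.53
Denominator = 1×152 + 0.065×12.0 + 0.57×129 = 226.3
Vm = 56.6 · log₁₀(0.14374) = 56.6 × (-0.8424) = -47.68 mV

-47.7 mV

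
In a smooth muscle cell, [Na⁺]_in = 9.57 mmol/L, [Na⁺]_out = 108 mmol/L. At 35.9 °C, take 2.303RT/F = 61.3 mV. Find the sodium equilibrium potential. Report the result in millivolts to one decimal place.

64.5 mV

E = (61.3/z) · log₁₀([Na⁺]_out/[Na⁺]_in) with z = +1.
= (61.3/1) · log₁₀(108/9.57) = 61.30 · log₁₀(11.29)
= 61.30 · (1.0525) = 64.52 mV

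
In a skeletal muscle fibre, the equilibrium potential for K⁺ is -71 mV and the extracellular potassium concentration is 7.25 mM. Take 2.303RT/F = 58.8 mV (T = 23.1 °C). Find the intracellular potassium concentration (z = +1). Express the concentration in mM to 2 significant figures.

Nernst: E = (58.8/1) · log₁₀([out]/[in]), so log₁₀([out]/[in]) = -71.0 × 1 / 58.8 = -1.2075.
[out]/[in] = 10^(-1.2075) = 0.06202.
[in] = 7.25 / 0.06202 = 116.9 mM.

120 mM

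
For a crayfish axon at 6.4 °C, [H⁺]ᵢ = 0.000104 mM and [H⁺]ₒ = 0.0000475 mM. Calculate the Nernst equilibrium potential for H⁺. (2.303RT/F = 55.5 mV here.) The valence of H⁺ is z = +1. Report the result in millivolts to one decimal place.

E = (55.5/z) · log₁₀([H⁺]_out/[H⁺]_in) with z = +1.
= (55.5/1) · log₁₀(0.0000475/0.000104) = 55.50 · log₁₀(0.4567)
= 55.50 · (-0.3403) = -18.89 mV

-18.9 mV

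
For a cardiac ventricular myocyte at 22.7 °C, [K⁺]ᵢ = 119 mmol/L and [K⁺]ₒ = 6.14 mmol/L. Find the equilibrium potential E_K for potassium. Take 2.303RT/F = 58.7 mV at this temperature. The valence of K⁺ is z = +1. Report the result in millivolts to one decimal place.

-75.6 mV

E = (58.7/z) · log₁₀([K⁺]_out/[K⁺]_in) with z = +1.
= (58.7/1) · log₁₀(6.14/119) = 58.70 · log₁₀(0.0516)
= 58.70 · (-1.2874) = -75.57 mV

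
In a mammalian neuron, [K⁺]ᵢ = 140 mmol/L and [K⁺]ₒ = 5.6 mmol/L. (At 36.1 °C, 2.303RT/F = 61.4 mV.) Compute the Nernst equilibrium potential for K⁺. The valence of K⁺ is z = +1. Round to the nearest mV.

E = (61.4/z) · log₁₀([K⁺]_out/[K⁺]_in) with z = +1.
= (61.4/1) · log₁₀(5.6/140) = 61.40 · log₁₀(0.04)
= 61.40 · (-1.3979) = -85.83 mV

-86 mV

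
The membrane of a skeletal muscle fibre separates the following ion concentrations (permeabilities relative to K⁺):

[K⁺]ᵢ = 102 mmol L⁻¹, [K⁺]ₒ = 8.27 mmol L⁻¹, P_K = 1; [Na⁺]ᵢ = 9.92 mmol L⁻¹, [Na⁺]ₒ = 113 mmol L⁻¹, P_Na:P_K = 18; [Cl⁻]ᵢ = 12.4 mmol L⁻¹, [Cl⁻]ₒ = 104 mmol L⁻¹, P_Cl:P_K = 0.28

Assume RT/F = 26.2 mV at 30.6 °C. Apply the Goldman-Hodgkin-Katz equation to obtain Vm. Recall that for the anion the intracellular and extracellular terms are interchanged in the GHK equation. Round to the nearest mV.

Vm = 26.2 · ln[(Σ P·[cation]ₒ + Σ P·[anion]ᵢ) / (Σ P·[cation]ᵢ + Σ P·[anion]ₒ)]
Numerator = 1×8.27 + 18×113 + 0.28×12.4 = 2046
Denominator = 1×102 + 18×9.92 + 0.28×104 = 309.7
Vm = 26.2 · ln(6.606) = 26.2 × (1.8880) = 49.46 mV

49 mV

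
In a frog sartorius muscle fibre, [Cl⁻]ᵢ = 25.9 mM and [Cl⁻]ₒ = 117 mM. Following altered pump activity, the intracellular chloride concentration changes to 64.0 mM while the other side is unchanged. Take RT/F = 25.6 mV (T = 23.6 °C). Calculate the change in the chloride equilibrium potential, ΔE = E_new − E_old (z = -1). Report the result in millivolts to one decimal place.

E_old = (25.6/-1)·ln(117/25.9) = -38.60 mV
E_new = (25.6/-1)·ln(117/64.0) = -15.44 mV
ΔE = -15.44 − (-38.60) = 23.16 mV

23.2 mV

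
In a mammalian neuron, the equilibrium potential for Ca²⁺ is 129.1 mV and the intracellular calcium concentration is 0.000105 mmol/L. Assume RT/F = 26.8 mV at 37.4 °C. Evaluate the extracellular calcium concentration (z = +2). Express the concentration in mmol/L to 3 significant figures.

Nernst: E = (26.8/2) · ln([out]/[in]), so ln([out]/[in]) = 129.1 × 2 / 26.8 = 9.6343.
[out]/[in] = e^(9.6343) = 1.528e+04.
[out] = 1.528e+04 × 0.000105 = 1.604 mmol/L.

1.60 mmol/L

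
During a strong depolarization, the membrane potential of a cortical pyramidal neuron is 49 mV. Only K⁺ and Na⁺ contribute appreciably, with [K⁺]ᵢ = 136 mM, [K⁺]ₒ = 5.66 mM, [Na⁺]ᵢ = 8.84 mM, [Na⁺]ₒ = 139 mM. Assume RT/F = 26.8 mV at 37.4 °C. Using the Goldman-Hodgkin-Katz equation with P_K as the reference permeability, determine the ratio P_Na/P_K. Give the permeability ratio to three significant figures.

Let α = P_Na/P_K. GHK: Vm = 26.8·ln[(Kₒ + α·Naₒ)/(Kᵢ + α·Naᵢ)].
e^(Vm/26.8) = e^(49.0/26.8) = 6.2237
So 6.2237·(Kᵢ + α·Naᵢ) = Kₒ + α·Naₒ → α = (6.2237·136.0 − 5.66) / (139.0 − 6.2237·8.84)
α = (846.4 − 5.66) / (139.0 − 55.02) = 840.8/83.98 = 10.01

10.0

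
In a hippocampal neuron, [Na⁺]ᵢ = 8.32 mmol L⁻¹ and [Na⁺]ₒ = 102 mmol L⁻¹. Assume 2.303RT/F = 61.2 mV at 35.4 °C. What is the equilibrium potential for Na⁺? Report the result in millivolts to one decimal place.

E = (61.2/z) · log₁₀([Na⁺]_out/[Na⁺]_in) with z = +1.
= (61.2/1) · log₁₀(102/8.32) = 61.20 · log₁₀(12.26)
= 61.20 · (1.0885) = 66.61 mV

66.6 mV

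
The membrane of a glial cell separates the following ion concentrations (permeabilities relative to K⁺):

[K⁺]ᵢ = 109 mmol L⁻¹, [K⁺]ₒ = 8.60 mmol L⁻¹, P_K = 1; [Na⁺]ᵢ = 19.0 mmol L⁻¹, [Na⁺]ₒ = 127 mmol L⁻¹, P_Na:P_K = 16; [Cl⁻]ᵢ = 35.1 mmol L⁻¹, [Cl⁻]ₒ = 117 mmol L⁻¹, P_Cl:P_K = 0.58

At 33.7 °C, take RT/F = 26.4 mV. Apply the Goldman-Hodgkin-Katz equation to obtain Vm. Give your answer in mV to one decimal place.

Vm = 26.4 · ln[(Σ P·[cation]ₒ + Σ P·[anion]ᵢ) / (Σ P·[cation]ᵢ + Σ P·[anion]ₒ)]
Numerator = 1×8.60 + 16×127 + 0.58×35.1 = 2061
Denominator = 1×109 + 16×19.0 + 0.58×117 = 480.9
Vm = 26.4 · ln(4.286) = 26.4 × (1.4554) = 38.42 mV

38.4 mV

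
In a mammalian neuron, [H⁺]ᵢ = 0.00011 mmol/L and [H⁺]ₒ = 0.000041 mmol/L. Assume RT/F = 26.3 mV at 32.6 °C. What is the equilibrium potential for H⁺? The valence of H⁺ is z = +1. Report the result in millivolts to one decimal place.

-26.0 mV

E = (26.3/z) · ln([H⁺]_out/[H⁺]_in) with z = +1.
= (26.3/1) · ln(0.000041/0.00011) = 26.30 · ln(0.3727)
= 26.30 · (-0.9869) = -25.96 mV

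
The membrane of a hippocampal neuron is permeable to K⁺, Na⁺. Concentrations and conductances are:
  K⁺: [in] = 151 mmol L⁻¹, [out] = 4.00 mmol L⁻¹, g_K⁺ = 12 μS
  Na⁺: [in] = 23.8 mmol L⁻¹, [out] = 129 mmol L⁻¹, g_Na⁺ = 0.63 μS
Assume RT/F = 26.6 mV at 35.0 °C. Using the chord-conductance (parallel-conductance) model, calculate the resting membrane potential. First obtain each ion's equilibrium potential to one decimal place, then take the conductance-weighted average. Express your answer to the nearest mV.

-90 mV

E_K⁺ = (26.6/1)·ln(4.00/151) = -96.6 mV
E_Na⁺ = (26.6/1)·ln(129/23.8) = 45.0 mV
Vm = (Σ gᵢEᵢ)/(Σ gᵢ) = (12·-96.6 + 0.63·45.0) / (12 + 0.63)
= -1130.85 / 12.63 = -89.54 mV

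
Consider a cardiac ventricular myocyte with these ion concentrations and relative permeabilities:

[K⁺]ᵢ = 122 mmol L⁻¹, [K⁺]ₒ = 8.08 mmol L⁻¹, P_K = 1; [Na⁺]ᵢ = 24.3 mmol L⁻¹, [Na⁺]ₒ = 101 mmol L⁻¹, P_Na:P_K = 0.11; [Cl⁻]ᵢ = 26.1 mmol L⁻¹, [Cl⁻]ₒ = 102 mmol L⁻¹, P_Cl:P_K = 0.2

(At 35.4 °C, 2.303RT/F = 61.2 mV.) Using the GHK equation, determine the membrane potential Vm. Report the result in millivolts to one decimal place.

Vm = 61.2 · log₁₀[(Σ P·[cation]ₒ + Σ P·[anion]ᵢ) / (Σ P·[cation]ᵢ + Σ P·[anion]ₒ)]
Numerator = 1×8.08 + 0.11×101 + 0.2×26.1 = 24.41
Denominator = 1×122 + 0.11×24.3 + 0.2×102 = 145.1
Vm = 61.2 · log₁₀(0.16826) = 61.2 × (-0.7740) = -47.37 mV

-47.4 mV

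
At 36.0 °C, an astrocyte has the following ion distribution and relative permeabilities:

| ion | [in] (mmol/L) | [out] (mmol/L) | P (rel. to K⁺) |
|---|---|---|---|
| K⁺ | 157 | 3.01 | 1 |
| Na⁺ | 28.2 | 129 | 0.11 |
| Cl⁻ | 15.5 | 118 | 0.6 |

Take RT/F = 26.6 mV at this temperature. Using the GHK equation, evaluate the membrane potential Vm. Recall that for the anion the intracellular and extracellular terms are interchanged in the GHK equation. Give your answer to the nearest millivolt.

-58 mV

Vm = 26.6 · ln[(Σ P·[cation]ₒ + Σ P·[anion]ᵢ) / (Σ P·[cation]ᵢ + Σ P·[anion]ₒ)]
Numerator = 1×3.01 + 0.11×129 + 0.6×15.5 = 26.5
Denominator = 1×157 + 0.11×28.2 + 0.6×118 = 230.9
Vm = 26.6 · ln(0.11477) = 26.6 × (-2.1648) = -57.58 mV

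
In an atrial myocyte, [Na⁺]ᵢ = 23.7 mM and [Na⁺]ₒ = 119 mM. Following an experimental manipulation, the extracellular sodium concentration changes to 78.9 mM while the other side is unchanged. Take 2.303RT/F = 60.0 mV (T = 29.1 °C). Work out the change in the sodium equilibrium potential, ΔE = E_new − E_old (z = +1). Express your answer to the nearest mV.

-11 mV

E_old = (60.0/1)·log₁₀(119/23.7) = 42.05 mV
E_new = (60.0/1)·log₁₀(78.9/23.7) = 31.34 mV
ΔE = 31.34 − (42.05) = -10.71 mV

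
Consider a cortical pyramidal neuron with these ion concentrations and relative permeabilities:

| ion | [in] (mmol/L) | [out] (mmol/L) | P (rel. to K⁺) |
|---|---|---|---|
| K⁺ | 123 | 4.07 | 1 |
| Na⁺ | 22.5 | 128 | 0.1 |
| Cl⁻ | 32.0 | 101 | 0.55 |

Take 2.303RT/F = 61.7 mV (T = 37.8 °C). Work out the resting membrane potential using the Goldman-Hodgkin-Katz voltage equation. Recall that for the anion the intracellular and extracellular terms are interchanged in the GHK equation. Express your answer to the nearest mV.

Vm = 61.7 · log₁₀[(Σ P·[cation]ₒ + Σ P·[anion]ᵢ) / (Σ P·[cation]ᵢ + Σ P·[anion]ₒ)]
Numerator = 1×4.07 + 0.1×128 + 0.55×32.0 = 34.47
Denominator = 1×123 + 0.1×22.5 + 0.55×101 = 180.8
Vm = 61.7 · log₁₀(0.19065) = 61.7 × (-0.7198) = -44.41 mV

-44 mV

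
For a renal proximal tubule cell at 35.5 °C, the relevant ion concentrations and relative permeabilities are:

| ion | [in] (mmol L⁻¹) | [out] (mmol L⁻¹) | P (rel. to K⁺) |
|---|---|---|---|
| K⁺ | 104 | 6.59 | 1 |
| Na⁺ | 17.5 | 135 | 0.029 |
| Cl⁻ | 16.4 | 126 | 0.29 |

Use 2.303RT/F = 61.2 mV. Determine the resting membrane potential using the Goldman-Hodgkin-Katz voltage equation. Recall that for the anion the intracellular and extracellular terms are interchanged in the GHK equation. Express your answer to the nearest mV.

-59 mV

Vm = 61.2 · log₁₀[(Σ P·[cation]ₒ + Σ P·[anion]ᵢ) / (Σ P·[cation]ᵢ + Σ P·[anion]ₒ)]
Numerator = 1×6.59 + 0.029×135 + 0.29×16.4 = 15.26
Denominator = 1×104 + 0.029×17.5 + 0.29×126 = 141
Vm = 61.2 · log₁₀(0.1082) = 61.2 × (-0.9658) = -59.11 mV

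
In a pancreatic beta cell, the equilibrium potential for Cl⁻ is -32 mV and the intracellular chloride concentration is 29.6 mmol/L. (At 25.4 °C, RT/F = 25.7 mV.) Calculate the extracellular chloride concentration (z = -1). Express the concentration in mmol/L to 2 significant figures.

Nernst: E = (25.7/-1) · ln([out]/[in]), so ln([out]/[in]) = -32.0 × -1 / 25.7 = 1.2451.
[out]/[in] = e^(1.2451) = 3.473.
[out] = 3.473 × 29.6 = 102.8 mmol/L.

100 mmol/L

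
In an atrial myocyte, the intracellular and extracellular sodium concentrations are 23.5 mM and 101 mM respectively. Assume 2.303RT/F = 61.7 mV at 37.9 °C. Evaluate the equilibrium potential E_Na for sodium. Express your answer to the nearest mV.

E = (61.7/z) · log₁₀([Na⁺]_out/[Na⁺]_in) with z = +1.
= (61.7/1) · log₁₀(101/23.5) = 61.70 · log₁₀(4.298)
= 61.70 · (0.6333) = 39.07 mV

39 mV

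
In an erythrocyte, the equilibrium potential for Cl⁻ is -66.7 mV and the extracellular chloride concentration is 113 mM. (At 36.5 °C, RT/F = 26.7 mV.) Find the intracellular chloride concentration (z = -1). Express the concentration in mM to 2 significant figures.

Nernst: E = (26.7/-1) · ln([out]/[in]), so ln([out]/[in]) = -66.7 × -1 / 26.7 = 2.4981.
[out]/[in] = e^(2.4981) = 12.16.
[in] = 113 / 12.16 = 9.293 mM.

9.3 mM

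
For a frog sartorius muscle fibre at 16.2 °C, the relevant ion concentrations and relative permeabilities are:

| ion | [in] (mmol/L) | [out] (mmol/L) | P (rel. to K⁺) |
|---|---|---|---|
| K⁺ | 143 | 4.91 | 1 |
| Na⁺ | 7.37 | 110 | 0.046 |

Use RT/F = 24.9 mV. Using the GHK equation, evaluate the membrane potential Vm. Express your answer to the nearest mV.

Vm = 24.9 · ln[(Σ P·[cation]ₒ + Σ P·[anion]ᵢ) / (Σ P·[cation]ᵢ + Σ P·[anion]ₒ)]
Numerator = 1×4.91 + 0.046×110 = 9.97
Denominator = 1×143 + 0.046×7.37 = 143.3
Vm = 24.9 · ln(0.069555) = 24.9 × (-2.6656) = -66.37 mV

-66 mV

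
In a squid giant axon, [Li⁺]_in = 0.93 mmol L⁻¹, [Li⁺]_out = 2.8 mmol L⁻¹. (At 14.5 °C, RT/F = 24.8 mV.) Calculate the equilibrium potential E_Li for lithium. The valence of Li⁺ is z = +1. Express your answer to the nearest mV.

E = (24.8/z) · ln([Li⁺]_out/[Li⁺]_in) with z = +1.
= (24.8/1) · ln(2.8/0.93) = 24.80 · ln(3.011)
= 24.80 · (1.1022) = 27.33 mV

27 mV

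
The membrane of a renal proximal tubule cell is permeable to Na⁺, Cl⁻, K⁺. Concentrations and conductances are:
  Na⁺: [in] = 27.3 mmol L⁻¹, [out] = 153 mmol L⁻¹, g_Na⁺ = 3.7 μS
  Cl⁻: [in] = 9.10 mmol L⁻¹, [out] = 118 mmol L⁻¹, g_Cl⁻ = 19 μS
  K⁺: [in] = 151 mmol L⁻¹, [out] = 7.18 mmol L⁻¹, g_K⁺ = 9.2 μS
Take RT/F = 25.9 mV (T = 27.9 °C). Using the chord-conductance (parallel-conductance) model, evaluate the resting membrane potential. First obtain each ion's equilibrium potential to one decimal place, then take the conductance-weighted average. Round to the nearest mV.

E_Na⁺ = (25.9/1)·ln(153/27.3) = 44.6 mV
E_Cl⁻ = (25.9/-1)·ln(118/9.10) = -66.4 mV
E_K⁺ = (25.9/1)·ln(7.18/151) = -78.9 mV
Vm = (Σ gᵢEᵢ)/(Σ gᵢ) = (3.7·44.6 + 19·-66.4 + 9.2·-78.9) / (3.7 + 19 + 9.2)
= -1822.46 / 31.9 = -57.13 mV

-57 mV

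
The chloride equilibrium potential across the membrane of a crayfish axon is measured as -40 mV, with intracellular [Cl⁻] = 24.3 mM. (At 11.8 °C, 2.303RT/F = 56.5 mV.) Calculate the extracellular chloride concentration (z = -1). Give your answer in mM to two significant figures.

Nernst: E = (56.5/-1) · log₁₀([out]/[in]), so log₁₀([out]/[in]) = -40.0 × -1 / 56.5 = 0.7080.
[out]/[in] = 10^(0.7080) = 5.105.
[out] = 5.105 × 24.3 = 124 mM.

120 mM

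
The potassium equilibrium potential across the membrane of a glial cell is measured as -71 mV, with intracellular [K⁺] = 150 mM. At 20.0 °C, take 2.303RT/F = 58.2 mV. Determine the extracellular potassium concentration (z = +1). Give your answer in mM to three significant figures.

9.04 mM

Nernst: E = (58.2/1) · log₁₀([out]/[in]), so log₁₀([out]/[in]) = -71.0 × 1 / 58.2 = -1.2199.
[out]/[in] = 10^(-1.2199) = 0.06027.
[out] = 0.06027 × 150 = 9.04 mM.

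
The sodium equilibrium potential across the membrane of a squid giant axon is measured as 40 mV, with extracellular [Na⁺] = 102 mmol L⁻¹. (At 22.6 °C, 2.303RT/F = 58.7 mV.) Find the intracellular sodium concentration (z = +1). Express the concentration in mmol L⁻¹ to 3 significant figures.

21.2 mmol L⁻¹

Nernst: E = (58.7/1) · log₁₀([out]/[in]), so log₁₀([out]/[in]) = 40.0 × 1 / 58.7 = 0.6814.
[out]/[in] = 10^(0.6814) = 4.802.
[in] = 102 / 4.802 = 21.24 mmol L⁻¹.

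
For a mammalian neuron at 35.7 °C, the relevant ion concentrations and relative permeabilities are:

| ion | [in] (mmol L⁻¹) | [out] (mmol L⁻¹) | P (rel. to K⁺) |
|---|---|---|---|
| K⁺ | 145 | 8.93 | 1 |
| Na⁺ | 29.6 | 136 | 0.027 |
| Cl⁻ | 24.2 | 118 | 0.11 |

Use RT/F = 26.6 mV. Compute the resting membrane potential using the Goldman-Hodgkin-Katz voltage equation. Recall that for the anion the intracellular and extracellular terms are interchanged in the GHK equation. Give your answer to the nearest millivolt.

-62 mV

Vm = 26.6 · ln[(Σ P·[cation]ₒ + Σ P·[anion]ᵢ) / (Σ P·[cation]ᵢ + Σ P·[anion]ₒ)]
Numerator = 1×8.93 + 0.027×136 + 0.11×24.2 = 15.26
Denominator = 1×145 + 0.027×29.6 + 0.11×118 = 158.8
Vm = 26.6 · ln(0.096133) = 26.6 × (-2.3420) = -62.30 mV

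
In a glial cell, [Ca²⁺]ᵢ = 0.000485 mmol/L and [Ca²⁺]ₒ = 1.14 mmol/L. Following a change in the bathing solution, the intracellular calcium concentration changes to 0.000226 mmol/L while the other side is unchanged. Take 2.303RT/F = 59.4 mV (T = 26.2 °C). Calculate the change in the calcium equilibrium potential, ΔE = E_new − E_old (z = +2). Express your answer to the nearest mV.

10 mV

E_old = (59.4/2)·log₁₀(1.14/0.000485) = 100.12 mV
E_new = (59.4/2)·log₁₀(1.14/0.000226) = 109.97 mV
ΔE = 109.97 − (100.12) = 9.85 mV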